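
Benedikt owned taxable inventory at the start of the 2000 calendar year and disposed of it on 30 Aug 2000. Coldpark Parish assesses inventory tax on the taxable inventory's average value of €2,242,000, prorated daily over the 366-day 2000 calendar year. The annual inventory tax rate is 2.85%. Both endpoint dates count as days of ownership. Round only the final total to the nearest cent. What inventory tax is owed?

€42,423.42

Days held (1 Jan – 30 Aug 2000): 243 out of 366
Tax = €2,242,000 × 2.85% × 243/366 = €42,423.4180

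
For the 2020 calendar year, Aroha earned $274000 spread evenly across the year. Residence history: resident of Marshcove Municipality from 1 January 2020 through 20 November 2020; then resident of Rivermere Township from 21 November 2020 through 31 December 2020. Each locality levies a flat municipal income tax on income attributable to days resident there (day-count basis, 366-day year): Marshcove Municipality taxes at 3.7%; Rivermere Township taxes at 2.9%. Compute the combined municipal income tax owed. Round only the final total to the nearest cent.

$9892.45

Marshcove Municipality, 1 January – 20 November 2020: 325 days → $274000 × 3.7% × 325/366 = $9002.3224
Rivermere Township, 21 November – 31 December 2020: 41 days → $274000 × 2.9% × 41/366 = $890.1257
Total = $9892.4481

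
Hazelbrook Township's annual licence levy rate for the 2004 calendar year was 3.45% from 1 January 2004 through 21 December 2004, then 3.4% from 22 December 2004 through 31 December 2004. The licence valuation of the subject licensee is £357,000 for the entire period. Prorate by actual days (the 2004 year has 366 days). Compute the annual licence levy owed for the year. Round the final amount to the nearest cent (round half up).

£12,311.62

1 January – 21 December 2004: 356 days at 3.45% → £357,000 × 3.45% × 356/366 = £11,979.9836
22 December – 31 December 2004: 10 days at 3.4% → £357,000 × 3.4% × 10/366 = £331.6393
Total = £12,311.6230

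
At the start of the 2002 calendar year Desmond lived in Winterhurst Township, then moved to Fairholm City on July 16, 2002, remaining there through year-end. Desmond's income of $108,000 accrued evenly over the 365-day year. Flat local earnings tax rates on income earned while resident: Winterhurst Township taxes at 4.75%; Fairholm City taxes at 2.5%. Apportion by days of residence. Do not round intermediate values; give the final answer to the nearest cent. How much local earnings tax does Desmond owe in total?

$4,004.88

Winterhurst Township, January 1 – July 15, 2002: 196 days → $108,000 × 4.75% × 196/365 = $2,754.7397
Fairholm City, July 16 – December 31, 2002: 169 days → $108,000 × 2.5% × 169/365 = $1,250.1370
Total = $4,004.8767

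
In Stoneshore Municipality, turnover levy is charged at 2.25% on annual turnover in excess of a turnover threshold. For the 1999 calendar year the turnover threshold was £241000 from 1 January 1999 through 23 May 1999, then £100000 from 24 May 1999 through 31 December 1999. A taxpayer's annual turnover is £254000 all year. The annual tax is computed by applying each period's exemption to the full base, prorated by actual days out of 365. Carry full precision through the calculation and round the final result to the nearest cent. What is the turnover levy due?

£2222.08

1 January – 23 May 1999: 143 days, exemption £241000 → (£254000 − £241000) × 2.25% × 143/365 = £114.5959
24 May – 31 December 1999: 222 days, exemption £100000 → (£254000 − £100000) × 2.25% × 222/365 = £2107.4795
Total = £2222.0753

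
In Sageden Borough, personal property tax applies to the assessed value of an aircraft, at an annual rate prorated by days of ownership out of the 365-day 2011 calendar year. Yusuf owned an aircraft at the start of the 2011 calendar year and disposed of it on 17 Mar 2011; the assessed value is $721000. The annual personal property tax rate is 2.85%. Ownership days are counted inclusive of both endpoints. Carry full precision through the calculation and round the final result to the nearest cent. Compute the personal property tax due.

$4278.59

Days held (1 Jan – 17 Mar 2011): 76 out of 365
Tax = $721000 × 2.85% × 76/365 = $4278.5918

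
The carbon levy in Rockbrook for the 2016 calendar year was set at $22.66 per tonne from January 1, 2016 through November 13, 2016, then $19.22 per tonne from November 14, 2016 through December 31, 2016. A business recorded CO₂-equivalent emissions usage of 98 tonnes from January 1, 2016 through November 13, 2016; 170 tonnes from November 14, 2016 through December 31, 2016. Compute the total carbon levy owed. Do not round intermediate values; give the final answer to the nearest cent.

$5,488.08

January 1 – November 13, 2016: 98 tonnes at $22.66/tonne → $2,220.68
November 14 – December 31, 2016: 170 tonnes at $19.22/tonne → $3,267.40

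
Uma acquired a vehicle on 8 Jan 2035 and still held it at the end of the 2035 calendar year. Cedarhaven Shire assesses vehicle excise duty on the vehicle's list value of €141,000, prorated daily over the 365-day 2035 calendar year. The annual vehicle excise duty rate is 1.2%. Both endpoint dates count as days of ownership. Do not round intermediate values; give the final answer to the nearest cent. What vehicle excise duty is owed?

€1,659.55

Days held (8 Jan – 31 Dec 2035): 358 out of 365
Tax = €141,000 × 1.2% × 358/365 = €1,659.5507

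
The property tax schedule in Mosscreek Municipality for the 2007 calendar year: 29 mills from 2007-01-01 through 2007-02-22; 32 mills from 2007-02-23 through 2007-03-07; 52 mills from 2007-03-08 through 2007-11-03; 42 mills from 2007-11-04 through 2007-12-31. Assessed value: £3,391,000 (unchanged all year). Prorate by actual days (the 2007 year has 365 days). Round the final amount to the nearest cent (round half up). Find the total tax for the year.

2007-01-01 to 2007-02-22: 53 days at 29 mills → £3,391,000 × 2.9% × 53/365 = £14,279.3616
2007-02-23 to 2007-03-07: 13 days at 32 mills → £3,391,000 × 3.2% × 13/365 = £3,864.8110
2007-03-08 to 2007-11-03: 241 days at 52 mills → £3,391,000 × 5.2% × 241/365 = £116,427.4301
2007-11-04 to 2007-12-31: 58 days at 42 mills → £3,391,000 × 4.2% × 58/365 = £22,631.4411
Total = £157,203.0438

£157,203.04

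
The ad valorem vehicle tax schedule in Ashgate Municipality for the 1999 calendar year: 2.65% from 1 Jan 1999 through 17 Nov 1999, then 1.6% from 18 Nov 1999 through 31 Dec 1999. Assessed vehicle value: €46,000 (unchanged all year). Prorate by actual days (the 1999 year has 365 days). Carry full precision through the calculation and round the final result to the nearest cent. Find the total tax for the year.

1 Jan – 17 Nov 1999: 321 days at 2.65% → €46,000 × 2.65% × 321/365 = €1,072.0521
18 Nov – 31 Dec 1999: 44 days at 1.6% → €46,000 × 1.6% × 44/365 = €88.7233
Total = €1,160.7753

€1,160.78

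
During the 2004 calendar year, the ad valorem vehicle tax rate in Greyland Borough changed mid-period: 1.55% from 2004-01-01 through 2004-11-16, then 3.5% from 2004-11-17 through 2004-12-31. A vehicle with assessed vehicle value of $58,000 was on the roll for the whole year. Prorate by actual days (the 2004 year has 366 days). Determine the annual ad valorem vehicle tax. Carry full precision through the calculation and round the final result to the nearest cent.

$1,038.06

2004-01-01 to 2004-11-16: 321 days at 1.55% → $58,000 × 1.55% × 321/366 = $788.4672
2004-11-17 to 2004-12-31: 45 days at 3.5% → $58,000 × 3.5% × 45/366 = $249.5902
Total = $1,038.0574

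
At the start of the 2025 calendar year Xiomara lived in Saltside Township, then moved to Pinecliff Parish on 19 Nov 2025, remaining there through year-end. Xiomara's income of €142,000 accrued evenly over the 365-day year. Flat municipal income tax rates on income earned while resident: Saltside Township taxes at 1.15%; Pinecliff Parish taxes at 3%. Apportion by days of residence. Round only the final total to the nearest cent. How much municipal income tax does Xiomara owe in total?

Saltside Township, 1 Jan – 18 Nov 2025: 322 days → €142,000 × 1.15% × 322/365 = €1,440.6192
Pinecliff Parish, 19 Nov – 31 Dec 2025: 43 days → €142,000 × 3% × 43/365 = €501.8630
Total = €1,942.4822

€1,942.48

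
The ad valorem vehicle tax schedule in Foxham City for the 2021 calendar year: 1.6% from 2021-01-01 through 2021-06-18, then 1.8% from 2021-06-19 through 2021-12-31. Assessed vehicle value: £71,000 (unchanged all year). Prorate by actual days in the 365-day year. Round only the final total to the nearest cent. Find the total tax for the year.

2021-01-01 to 2021-06-18: 169 days at 1.6% → £71,000 × 1.6% × 169/365 = £525.9836
2021-06-19 to 2021-12-31: 196 days at 1.8% → £71,000 × 1.8% × 196/365 = £686.2685
Total = £1,212.2521

£1,212.25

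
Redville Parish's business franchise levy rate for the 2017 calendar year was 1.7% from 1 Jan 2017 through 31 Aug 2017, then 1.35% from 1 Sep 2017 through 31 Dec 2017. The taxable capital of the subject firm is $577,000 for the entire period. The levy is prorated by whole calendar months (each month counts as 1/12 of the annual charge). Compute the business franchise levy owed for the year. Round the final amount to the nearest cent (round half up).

$9,135.83

1 Jan – 31 Aug 2017: 8 months at 1.7% → $577,000 × 1.7% × 8/12 = $6,539.3333
1 Sep – 31 Dec 2017: 4 months at 1.35% → $577,000 × 1.35% × 4/12 = $2,596.5000
Total = $9,135.8333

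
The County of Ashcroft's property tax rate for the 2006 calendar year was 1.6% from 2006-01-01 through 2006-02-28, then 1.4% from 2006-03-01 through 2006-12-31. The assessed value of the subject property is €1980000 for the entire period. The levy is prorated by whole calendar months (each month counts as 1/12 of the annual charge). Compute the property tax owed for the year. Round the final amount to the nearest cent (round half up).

€28380.00

2006-01-01 to 2006-02-28: 2 months at 1.6% → €1980000 × 1.6% × 2/12 = €5280.0000
2006-03-01 to 2006-12-31: 10 months at 1.4% → €1980000 × 1.4% × 10/12 = €23100.0000
Total = €28380.0000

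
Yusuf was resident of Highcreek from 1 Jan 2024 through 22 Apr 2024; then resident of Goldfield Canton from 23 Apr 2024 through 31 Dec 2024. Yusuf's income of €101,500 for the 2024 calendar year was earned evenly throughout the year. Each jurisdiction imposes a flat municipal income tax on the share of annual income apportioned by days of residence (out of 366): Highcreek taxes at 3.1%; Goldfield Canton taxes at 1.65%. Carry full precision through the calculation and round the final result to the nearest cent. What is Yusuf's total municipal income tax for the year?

€2,129.14

Highcreek, 1 Jan – 22 Apr 2024: 113 days → €101,500 × 3.1% × 113/366 = €971.4604
Goldfield Canton, 23 Apr – 31 Dec 2024: 253 days → €101,500 × 1.65% × 253/366 = €1,157.6824
Total = €2,129.1428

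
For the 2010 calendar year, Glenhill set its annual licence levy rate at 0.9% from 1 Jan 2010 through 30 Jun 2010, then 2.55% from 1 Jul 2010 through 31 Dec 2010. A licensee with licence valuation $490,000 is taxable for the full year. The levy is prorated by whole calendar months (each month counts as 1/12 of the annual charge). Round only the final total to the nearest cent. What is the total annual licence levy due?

1 Jan – 30 Jun 2010: 6 months at 0.9% → $490,000 × 0.9% × 6/12 = $2,205.0000
1 Jul – 31 Dec 2010: 6 months at 2.55% → $490,000 × 2.55% × 6/12 = $6,247.5000
Total = $8,452.5000

$8,452.50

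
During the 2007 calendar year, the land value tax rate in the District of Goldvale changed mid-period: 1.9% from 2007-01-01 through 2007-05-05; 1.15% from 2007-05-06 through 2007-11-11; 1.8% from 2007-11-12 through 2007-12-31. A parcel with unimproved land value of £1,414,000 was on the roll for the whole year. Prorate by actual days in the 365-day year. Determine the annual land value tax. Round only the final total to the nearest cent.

£21,151.89

2007-01-01 to 2007-05-05: 125 days at 1.9% → £1,414,000 × 1.9% × 125/365 = £9,200.6849
2007-05-06 to 2007-11-11: 190 days at 1.15% → £1,414,000 × 1.15% × 190/365 = £8,464.6301
2007-11-12 to 2007-12-31: 50 days at 1.8% → £1,414,000 × 1.8% × 50/365 = £3,486.5753
Total = £21,151.8904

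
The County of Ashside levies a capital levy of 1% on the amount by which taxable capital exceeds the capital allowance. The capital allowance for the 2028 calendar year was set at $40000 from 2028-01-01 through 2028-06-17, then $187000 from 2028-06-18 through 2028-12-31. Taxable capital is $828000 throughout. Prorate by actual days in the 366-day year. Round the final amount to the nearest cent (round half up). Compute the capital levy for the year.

2028-01-01 to 2028-06-17: 169 days, exemption $40000 → ($828000 − $40000) × 1% × 169/366 = $3638.5792
2028-06-18 to 2028-12-31: 197 days, exemption $187000 → ($828000 − $187000) × 1% × 197/366 = $3450.1913
Total = $7088.7705

$7088.77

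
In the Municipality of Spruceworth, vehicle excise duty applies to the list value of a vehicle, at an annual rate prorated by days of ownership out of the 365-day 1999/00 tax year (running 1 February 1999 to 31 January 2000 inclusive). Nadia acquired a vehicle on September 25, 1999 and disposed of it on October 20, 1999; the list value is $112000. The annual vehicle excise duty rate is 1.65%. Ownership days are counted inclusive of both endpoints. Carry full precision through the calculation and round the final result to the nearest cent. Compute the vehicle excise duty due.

Days held (September 25 – October 20, 1999): 26 out of 365
Tax = $112000 × 1.65% × 26/365 = $131.6384

$131.64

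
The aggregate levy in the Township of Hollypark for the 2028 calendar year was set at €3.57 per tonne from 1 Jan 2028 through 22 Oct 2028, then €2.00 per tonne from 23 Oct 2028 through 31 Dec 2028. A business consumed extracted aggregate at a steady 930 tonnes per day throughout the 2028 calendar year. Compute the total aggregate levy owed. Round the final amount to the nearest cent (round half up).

1 Jan – 22 Oct 2028: 296 days × 930 tonnes/day = 275,280 tonnes at €3.57/tonne → €982,749.60
23 Oct – 31 Dec 2028: 70 days × 930 tonnes/day = 65,100 tonnes at €2.00/tonne → €130,200.00

€1,112,949.60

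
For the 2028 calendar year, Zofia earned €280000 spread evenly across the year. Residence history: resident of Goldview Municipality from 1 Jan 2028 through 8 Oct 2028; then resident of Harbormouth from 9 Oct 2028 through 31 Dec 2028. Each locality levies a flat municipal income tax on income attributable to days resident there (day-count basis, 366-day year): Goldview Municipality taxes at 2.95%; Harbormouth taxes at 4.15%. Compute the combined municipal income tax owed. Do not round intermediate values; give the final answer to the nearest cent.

Goldview Municipality, 1 Jan – 8 Oct 2028: 282 days → €280000 × 2.95% × 282/366 = €6364.2623
Harbormouth, 9 Oct – 31 Dec 2028: 84 days → €280000 × 4.15% × 84/366 = €2666.8852
Total = €9031.1475

€9031.15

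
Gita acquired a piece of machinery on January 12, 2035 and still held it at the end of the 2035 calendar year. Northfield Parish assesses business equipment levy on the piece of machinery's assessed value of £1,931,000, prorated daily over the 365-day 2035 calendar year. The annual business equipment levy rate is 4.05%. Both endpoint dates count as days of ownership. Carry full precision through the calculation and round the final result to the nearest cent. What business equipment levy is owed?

Days held (January 12 – December 31, 2035): 354 out of 365
Tax = £1,931,000 × 4.05% × 354/365 = £75,848.6219

£75,848.62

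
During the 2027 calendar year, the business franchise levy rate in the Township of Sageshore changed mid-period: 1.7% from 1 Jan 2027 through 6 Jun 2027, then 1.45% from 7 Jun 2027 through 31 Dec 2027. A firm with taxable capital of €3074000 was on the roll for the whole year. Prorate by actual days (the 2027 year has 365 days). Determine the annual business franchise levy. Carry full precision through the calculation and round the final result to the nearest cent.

€47878.60

1 Jan – 6 Jun 2027: 157 days at 1.7% → €3074000 × 1.7% × 157/365 = €22478.0986
7 Jun – 31 Dec 2027: 208 days at 1.45% → €3074000 × 1.45% × 208/365 = €25400.5041
Total = €47878.6027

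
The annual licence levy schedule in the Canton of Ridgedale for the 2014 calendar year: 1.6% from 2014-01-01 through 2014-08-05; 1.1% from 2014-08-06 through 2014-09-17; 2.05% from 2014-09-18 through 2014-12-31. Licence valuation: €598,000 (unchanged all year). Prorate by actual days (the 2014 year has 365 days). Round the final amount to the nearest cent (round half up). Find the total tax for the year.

€9,989.88

2014-01-01 to 2014-08-05: 217 days at 1.6% → €598,000 × 1.6% × 217/365 = €5,688.3726
2014-08-06 to 2014-09-17: 43 days at 1.1% → €598,000 × 1.1% × 43/365 = €774.9425
2014-09-18 to 2014-12-31: 105 days at 2.05% → €598,000 × 2.05% × 105/365 = €3,526.5616
Total = €9,989.8767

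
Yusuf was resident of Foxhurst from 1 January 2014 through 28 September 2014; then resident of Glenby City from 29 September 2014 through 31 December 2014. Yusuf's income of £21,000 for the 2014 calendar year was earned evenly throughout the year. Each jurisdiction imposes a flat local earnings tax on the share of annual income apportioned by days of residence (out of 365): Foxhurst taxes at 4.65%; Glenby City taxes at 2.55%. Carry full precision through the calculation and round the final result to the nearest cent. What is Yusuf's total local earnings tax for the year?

£862.93

Foxhurst, 1 January – 28 September 2014: 271 days → £21,000 × 4.65% × 271/365 = £725.0178
Glenby City, 29 September – 31 December 2014: 94 days → £21,000 × 2.55% × 94/365 = £137.9096
Total = £862.9274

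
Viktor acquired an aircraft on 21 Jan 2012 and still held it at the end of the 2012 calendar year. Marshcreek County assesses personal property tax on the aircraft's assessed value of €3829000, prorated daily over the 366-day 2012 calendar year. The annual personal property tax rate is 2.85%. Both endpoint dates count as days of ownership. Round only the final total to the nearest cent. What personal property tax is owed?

€103163.30

Days held (21 Jan – 31 Dec 2012): 346 out of 366
Tax = €3829000 × 2.85% × 346/366 = €103163.3033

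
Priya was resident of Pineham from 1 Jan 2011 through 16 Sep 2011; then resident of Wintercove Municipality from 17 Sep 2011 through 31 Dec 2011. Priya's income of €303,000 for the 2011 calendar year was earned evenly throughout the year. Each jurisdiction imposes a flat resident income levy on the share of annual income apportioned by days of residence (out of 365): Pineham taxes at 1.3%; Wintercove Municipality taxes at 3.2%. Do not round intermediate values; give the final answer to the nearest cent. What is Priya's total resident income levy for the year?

Pineham, 1 Jan – 16 Sep 2011: 259 days → €303,000 × 1.3% × 259/365 = €2,795.0712
Wintercove Municipality, 17 Sep – 31 Dec 2011: 106 days → €303,000 × 3.2% × 106/365 = €2,815.8247
Total = €5,610.8959

€5,610.90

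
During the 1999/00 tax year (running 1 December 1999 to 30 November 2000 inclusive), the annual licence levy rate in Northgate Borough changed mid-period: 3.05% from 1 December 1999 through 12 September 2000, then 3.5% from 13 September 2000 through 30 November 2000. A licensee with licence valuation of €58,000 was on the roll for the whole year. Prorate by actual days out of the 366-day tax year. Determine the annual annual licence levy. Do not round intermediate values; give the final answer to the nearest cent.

1 December 1999 – 12 September 2000: 287 days at 3.05% → €58,000 × 3.05% × 287/366 = €1,387.1667
13 September – 30 November 2000: 79 days at 3.5% → €58,000 × 3.5% × 79/366 = €438.1694
Total = €1,825.3361

€1,825.34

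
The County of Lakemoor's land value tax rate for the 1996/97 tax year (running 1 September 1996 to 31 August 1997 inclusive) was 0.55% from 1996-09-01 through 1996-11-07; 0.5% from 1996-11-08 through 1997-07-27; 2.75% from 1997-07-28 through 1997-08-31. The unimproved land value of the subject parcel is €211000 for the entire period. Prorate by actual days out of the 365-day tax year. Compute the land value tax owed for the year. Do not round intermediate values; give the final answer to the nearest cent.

1996-09-01 to 1996-11-07: 68 days at 0.55% → €211000 × 0.55% × 68/365 = €216.2027
1996-11-08 to 1997-07-27: 262 days at 0.5% → €211000 × 0.5% × 262/365 = €757.2877
1997-07-28 to 1997-08-31: 35 days at 2.75% → €211000 × 2.75% × 35/365 = €556.4041
Total = €1529.8945

€1529.89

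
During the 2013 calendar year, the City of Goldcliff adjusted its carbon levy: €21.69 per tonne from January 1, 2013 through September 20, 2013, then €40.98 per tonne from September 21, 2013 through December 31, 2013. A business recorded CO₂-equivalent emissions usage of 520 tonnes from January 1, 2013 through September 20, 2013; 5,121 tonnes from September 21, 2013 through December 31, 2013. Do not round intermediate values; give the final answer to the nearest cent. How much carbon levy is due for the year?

€221,137.38

January 1 – September 20, 2013: 520 tonnes at €21.69/tonne → €11,278.80
September 21 – December 31, 2013: 5,121 tonnes at €40.98/tonne → €209,858.58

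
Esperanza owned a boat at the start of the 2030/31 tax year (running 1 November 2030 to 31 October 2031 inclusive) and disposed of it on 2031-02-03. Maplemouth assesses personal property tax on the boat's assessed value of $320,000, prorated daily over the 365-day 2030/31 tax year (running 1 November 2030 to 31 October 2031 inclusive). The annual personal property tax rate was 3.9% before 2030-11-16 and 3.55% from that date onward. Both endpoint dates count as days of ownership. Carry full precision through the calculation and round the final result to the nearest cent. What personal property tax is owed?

$3,002.74

2030-11-01 to 2030-11-15: 15 days at 3.9% → $320,000 × 3.9% × 15/365 = $512.8767
2030-11-16 to 2031-02-03: 80 days at 3.55% → $320,000 × 3.55% × 80/365 = $2,489.8630
Total = $3,002.7397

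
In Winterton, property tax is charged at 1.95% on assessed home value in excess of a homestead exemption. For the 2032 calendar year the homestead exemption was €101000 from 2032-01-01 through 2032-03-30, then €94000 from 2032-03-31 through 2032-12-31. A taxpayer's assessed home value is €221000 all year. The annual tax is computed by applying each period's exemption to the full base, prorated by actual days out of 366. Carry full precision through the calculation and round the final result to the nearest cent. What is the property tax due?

€2442.93

2032-01-01 to 2032-03-30: 90 days, exemption €101000 → (€221000 − €101000) × 1.95% × 90/366 = €575.4098
2032-03-31 to 2032-12-31: 276 days, exemption €94000 → (€221000 − €94000) × 1.95% × 276/366 = €1867.5246
Total = €2442.9344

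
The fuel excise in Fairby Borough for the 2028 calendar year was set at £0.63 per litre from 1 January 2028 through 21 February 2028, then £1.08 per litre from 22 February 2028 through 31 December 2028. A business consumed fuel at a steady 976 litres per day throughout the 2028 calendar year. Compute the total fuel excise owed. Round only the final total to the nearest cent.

1 January – 21 February 2028: 52 days × 976 litres/day = 50,752 litres at £0.63/litre → £31,973.76
22 February – 31 December 2028: 314 days × 976 litres/day = 306,464 litres at £1.08/litre → £330,981.12

£362,954.88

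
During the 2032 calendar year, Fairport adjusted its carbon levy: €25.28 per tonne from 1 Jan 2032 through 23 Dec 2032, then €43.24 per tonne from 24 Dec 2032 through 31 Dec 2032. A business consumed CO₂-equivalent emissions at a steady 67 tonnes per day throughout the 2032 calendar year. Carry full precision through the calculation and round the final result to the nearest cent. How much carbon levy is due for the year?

€629542.72

1 Jan – 23 Dec 2032: 358 days × 67 tonnes/day = 23,986 tonnes at €25.28/tonne → €606366.08
24 Dec – 31 Dec 2032: 8 days × 67 tonnes/day = 536 tonnes at €43.24/tonne → €23176.64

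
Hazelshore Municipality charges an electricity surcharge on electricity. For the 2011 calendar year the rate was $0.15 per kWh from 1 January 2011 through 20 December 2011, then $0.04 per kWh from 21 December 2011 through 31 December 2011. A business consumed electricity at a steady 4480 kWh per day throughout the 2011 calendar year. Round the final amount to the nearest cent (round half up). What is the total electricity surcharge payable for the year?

$239859.20

1 January – 20 December 2011: 354 days × 4480 kWh/day = 1,585,920 kWh at $0.15/kWh → $237888.00
21 December – 31 December 2011: 11 days × 4480 kWh/day = 49,280 kWh at $0.04/kWh → $1971.20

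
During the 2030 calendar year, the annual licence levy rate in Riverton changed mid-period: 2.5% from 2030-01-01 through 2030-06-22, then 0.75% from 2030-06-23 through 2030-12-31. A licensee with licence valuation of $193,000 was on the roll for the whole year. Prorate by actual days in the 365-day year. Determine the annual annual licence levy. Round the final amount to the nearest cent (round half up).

$3,048.34

2030-01-01 to 2030-06-22: 173 days at 2.5% → $193,000 × 2.5% × 173/365 = $2,286.9178
2030-06-23 to 2030-12-31: 192 days at 0.75% → $193,000 × 0.75% × 192/365 = $761.4247
Total = $3,048.3425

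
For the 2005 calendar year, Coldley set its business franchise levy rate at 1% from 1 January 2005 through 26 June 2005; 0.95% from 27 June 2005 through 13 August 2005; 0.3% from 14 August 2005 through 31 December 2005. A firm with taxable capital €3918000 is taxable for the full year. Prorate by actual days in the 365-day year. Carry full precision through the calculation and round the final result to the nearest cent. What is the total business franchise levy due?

€28402.82

1 January – 26 June 2005: 177 days at 1% → €3918000 × 1% × 177/365 = €18999.6164
27 June – 13 August 2005: 48 days at 0.95% → €3918000 × 0.95% × 48/365 = €4894.8164
14 August – 31 December 2005: 140 days at 0.3% → €3918000 × 0.3% × 140/365 = €4508.3836
Total = €28402.8164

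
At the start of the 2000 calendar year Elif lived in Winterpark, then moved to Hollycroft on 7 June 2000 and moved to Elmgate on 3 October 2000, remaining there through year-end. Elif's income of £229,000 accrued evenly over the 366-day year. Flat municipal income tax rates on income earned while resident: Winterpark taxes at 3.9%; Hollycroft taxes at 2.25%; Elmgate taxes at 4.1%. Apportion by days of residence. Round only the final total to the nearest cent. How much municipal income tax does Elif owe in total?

£7,825.42

Winterpark, 1 January – 6 June 2000: 158 days → £229,000 × 3.9% × 158/366 = £3,855.4590
Hollycroft, 7 June – 2 October 2000: 118 days → £229,000 × 2.25% × 118/366 = £1,661.1885
Elmgate, 3 October – 31 December 2000: 90 days → £229,000 × 4.1% × 90/366 = £2,308.7705
Total = £7,825.4180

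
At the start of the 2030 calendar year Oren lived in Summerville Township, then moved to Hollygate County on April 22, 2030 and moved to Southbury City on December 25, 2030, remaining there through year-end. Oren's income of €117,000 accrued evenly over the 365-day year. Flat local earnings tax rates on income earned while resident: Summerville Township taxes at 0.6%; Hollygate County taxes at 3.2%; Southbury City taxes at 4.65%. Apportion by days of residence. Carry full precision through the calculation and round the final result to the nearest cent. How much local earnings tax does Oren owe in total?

Summerville Township, January 1 – April 21, 2030: 111 days → €117,000 × 0.6% × 111/365 = €213.4849
Hollygate County, April 22 – December 24, 2030: 247 days → €117,000 × 3.2% × 247/365 = €2,533.6110
Southbury City, December 25 – December 31, 2030: 7 days → €117,000 × 4.65% × 7/365 = €104.3384
Total = €2,851.4342

€2,851.43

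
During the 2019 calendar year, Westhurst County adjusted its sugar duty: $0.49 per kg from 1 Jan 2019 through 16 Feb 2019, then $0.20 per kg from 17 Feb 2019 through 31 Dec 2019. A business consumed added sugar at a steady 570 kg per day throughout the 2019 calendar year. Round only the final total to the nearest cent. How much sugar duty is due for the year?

1 Jan – 16 Feb 2019: 47 days × 570 kg/day = 26,790 kg at $0.49/kg → $13,127.10
17 Feb – 31 Dec 2019: 318 days × 570 kg/day = 181,260 kg at $0.20/kg → $36,252.00

$49,379.10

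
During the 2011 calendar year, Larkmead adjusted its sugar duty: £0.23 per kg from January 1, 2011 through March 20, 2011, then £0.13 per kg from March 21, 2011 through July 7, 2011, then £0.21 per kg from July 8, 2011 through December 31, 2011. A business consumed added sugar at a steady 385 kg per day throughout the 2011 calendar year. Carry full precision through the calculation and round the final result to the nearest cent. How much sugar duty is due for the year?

£26,761.35

January 1 – March 20, 2011: 79 days × 385 kg/day = 30,415 kg at £0.23/kg → £6,995.45
March 21 – July 7, 2011: 109 days × 385 kg/day = 41,965 kg at £0.13/kg → £5,455.45
July 8 – December 31, 2011: 177 days × 385 kg/day = 68,145 kg at £0.21/kg → £14,310.45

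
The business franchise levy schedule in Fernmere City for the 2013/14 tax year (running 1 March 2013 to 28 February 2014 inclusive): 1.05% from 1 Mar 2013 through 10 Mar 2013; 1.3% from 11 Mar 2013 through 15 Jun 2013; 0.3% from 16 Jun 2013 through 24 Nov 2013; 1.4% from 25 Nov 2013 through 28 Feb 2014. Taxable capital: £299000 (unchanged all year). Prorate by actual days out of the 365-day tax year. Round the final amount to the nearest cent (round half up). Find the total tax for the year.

£2618.09

1 Mar – 10 Mar 2013: 10 days at 1.05% → £299000 × 1.05% × 10/365 = £86.0137
11 Mar – 15 Jun 2013: 97 days at 1.3% → £299000 × 1.3% × 97/365 = £1032.9836
16 Jun – 24 Nov 2013: 162 days at 0.3% → £299000 × 0.3% × 162/365 = £398.1205
25 Nov 2013 – 28 Feb 2014: 96 days at 1.4% → £299000 × 1.4% × 96/365 = £1100.9753
Total = £2618.0932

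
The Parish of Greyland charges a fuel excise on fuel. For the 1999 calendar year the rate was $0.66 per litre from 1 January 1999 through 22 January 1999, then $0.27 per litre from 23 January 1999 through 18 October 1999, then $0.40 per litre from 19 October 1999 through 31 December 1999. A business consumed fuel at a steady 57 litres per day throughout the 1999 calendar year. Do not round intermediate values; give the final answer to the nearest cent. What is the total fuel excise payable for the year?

1 January – 22 January 1999: 22 days × 57 litres/day = 1,254 litres at $0.66/litre → $827.64
23 January – 18 October 1999: 269 days × 57 litres/day = 15,333 litres at $0.27/litre → $4,139.91
19 October – 31 December 1999: 74 days × 57 litres/day = 4,218 litres at $0.40/litre → $1,687.20

$6,654.75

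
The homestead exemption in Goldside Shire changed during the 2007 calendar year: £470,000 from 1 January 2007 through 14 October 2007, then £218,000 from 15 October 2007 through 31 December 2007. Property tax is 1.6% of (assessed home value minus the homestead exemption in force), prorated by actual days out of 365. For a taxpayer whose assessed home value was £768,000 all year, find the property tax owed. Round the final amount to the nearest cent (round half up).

1 January – 14 October 2007: 287 days, exemption £470,000 → (£768,000 − £470,000) × 1.6% × 287/365 = £3,749.0849
15 October – 31 December 2007: 78 days, exemption £218,000 → (£768,000 − £218,000) × 1.6% × 78/365 = £1,880.5479
Total = £5,629.6329

£5,629.63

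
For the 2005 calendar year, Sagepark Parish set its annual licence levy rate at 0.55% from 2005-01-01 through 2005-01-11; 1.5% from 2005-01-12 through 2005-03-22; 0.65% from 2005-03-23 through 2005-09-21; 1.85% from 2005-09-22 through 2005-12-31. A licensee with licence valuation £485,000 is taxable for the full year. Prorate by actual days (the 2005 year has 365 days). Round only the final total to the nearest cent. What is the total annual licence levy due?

£5,538.97

2005-01-01 to 2005-01-11: 11 days at 0.55% → £485,000 × 0.55% × 11/365 = £80.3904
2005-01-12 to 2005-03-22: 70 days at 1.5% → £485,000 × 1.5% × 70/365 = £1,395.2055
2005-03-23 to 2005-09-21: 183 days at 0.65% → £485,000 × 0.65% × 183/365 = £1,580.5685
2005-09-22 to 2005-12-31: 101 days at 1.85% → £485,000 × 1.85% × 101/365 = £2,482.8014
Total = £5,538.9658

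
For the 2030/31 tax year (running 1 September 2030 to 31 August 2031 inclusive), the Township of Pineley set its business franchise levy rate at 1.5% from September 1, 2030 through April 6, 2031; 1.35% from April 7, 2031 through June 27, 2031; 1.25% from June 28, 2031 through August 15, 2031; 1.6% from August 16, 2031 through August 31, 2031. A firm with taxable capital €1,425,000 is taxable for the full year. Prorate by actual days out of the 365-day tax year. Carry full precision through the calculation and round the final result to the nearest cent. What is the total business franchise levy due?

September 1, 2030 – April 6, 2031: 218 days at 1.5% → €1,425,000 × 1.5% × 218/365 = €12,766.4384
April 7 – June 27, 2031: 82 days at 1.35% → €1,425,000 × 1.35% × 82/365 = €4,321.8493
June 28 – August 15, 2031: 49 days at 1.25% → €1,425,000 × 1.25% × 49/365 = €2,391.2671
August 16 – August 31, 2031: 16 days at 1.6% → €1,425,000 × 1.6% × 16/365 = €999.4521
Total = €20,479.0068

€20,479.01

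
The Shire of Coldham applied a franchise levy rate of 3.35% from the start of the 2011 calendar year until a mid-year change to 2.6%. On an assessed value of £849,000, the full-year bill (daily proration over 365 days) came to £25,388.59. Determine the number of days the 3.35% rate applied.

Let d = days at the first rate; then 365 − d days at the second rate.
£849,000 × [3.35%·d + 2.6%·(365−d)] / 365 = £25,388.59
Solving gives d = 190, so the new rate took effect on July 10, 2011.

190 days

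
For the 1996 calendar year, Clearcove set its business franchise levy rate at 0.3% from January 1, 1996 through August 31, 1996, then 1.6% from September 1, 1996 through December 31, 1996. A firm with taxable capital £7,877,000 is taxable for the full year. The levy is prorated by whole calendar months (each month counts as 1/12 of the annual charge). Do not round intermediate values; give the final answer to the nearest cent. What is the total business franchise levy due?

January 1 – August 31, 1996: 8 months at 0.3% → £7,877,000 × 0.3% × 8/12 = £15,754.0000
September 1 – December 31, 1996: 4 months at 1.6% → £7,877,000 × 1.6% × 4/12 = £42,010.6667
Total = £57,764.6667

£57,764.67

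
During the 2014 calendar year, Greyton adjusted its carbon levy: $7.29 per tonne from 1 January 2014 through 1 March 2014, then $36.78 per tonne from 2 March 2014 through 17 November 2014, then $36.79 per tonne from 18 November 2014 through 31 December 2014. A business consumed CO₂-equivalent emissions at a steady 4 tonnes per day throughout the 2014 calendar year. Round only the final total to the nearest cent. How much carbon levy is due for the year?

1 January – 1 March 2014: 60 days × 4 tonnes/day = 240 tonnes at $7.29/tonne → $1,749.60
2 March – 17 November 2014: 261 days × 4 tonnes/day = 1,044 tonnes at $36.78/tonne → $38,398.32
18 November – 31 December 2014: 44 days × 4 tonnes/day = 176 tonnes at $36.79/tonne → $6,475.04

$46,622.96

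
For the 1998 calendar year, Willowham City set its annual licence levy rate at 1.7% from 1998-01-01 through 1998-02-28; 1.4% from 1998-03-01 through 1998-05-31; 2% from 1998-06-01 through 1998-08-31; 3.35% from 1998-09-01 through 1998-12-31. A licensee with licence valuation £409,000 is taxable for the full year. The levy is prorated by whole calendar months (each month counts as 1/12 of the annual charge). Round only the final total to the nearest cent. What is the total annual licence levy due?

1998-01-01 to 1998-02-28: 2 months at 1.7% → £409,000 × 1.7% × 2/12 = £1,158.8333
1998-03-01 to 1998-05-31: 3 months at 1.4% → £409,000 × 1.4% × 3/12 = £1,431.5000
1998-06-01 to 1998-08-31: 3 months at 2% → £409,000 × 2% × 3/12 = £2,045.0000
1998-09-01 to 1998-12-31: 4 months at 3.35% → £409,000 × 3.35% × 4/12 = £4,567.1667
Total = £9,202.5000

£9,202.50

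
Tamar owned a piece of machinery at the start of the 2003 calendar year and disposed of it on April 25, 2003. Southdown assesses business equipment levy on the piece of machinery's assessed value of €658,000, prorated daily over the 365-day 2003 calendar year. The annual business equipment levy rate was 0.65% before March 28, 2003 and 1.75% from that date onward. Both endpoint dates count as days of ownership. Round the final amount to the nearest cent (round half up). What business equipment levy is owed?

€1,922.62

January 1 – March 27, 2003: 86 days at 0.65% → €658,000 × 0.65% × 86/365 = €1,007.7315
March 28 – April 25, 2003: 29 days at 1.75% → €658,000 × 1.75% × 29/365 = €914.8904
Total = €1,922.6219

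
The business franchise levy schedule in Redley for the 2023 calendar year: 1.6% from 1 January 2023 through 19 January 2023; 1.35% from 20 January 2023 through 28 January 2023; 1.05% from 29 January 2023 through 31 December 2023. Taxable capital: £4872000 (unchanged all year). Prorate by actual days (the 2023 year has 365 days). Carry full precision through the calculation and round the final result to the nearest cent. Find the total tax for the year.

1 January – 19 January 2023: 19 days at 1.6% → £4872000 × 1.6% × 19/365 = £4057.7753
20 January – 28 January 2023: 9 days at 1.35% → £4872000 × 1.35% × 9/365 = £1621.7753
29 January – 31 December 2023: 337 days at 1.05% → £4872000 × 1.05% × 337/365 = £47231.7041
Total = £52911.2548

£52911.25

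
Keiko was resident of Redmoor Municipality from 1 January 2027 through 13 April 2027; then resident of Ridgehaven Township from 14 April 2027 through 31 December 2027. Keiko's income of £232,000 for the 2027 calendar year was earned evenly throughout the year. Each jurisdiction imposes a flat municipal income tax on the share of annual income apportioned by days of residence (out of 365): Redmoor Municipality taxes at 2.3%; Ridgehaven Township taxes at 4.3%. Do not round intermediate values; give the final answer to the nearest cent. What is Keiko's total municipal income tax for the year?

£8,666.63

Redmoor Municipality, 1 January – 13 April 2027: 103 days → £232,000 × 2.3% × 103/365 = £1,505.7753
Ridgehaven Township, 14 April – 31 December 2027: 262 days → £232,000 × 4.3% × 262/365 = £7,160.8548
Total = £8,666.6301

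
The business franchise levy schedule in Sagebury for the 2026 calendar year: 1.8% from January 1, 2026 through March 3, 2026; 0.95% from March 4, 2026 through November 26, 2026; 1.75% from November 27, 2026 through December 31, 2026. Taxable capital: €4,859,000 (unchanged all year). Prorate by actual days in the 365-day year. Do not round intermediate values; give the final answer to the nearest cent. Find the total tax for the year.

€56,903.55

January 1 – March 3, 2026: 62 days at 1.8% → €4,859,000 × 1.8% × 62/365 = €14,856.5589
March 4 – November 26, 2026: 268 days at 0.95% → €4,859,000 × 0.95% × 268/365 = €33,893.1890
November 27 – December 31, 2026: 35 days at 1.75% → €4,859,000 × 1.75% × 35/365 = €8,153.8014
Total = €56,903.5493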